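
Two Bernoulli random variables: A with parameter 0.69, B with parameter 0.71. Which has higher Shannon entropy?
A

For binary distributions, entropy is maximized at p=0.5 and decreases as p moves toward 0 or 1.

H(A) = H(0.69) = 0.8932 bits
H(B) = H(0.71) = 0.8687 bits

Distribution A (p=0.69) is closer to uniform (p=0.5), so it has higher entropy.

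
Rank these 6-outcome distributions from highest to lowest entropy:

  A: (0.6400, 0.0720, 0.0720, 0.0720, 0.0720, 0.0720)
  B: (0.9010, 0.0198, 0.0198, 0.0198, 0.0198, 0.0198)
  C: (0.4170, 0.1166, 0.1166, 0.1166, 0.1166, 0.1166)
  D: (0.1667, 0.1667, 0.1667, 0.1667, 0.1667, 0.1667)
D > C > A > B

Key insight: Entropy is maximized by uniform distributions and minimized by concentrated distributions.

Entropies:
  H(A) = 1.7786 bits
  H(B) = 0.6957 bits
  H(C) = 2.3337 bits
  H(D) = 2.5850 bits

Ranking: D > C > A > B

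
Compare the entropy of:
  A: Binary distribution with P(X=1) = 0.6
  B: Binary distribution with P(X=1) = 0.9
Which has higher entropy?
A

For binary distributions, entropy is maximized at p=0.5 and decreases as p moves toward 0 or 1.

H(A) = H(0.6) = 0.9710 bits
H(B) = H(0.9) = 0.4690 bits

Distribution A (p=0.6) is closer to uniform (p=0.5), so it has higher entropy.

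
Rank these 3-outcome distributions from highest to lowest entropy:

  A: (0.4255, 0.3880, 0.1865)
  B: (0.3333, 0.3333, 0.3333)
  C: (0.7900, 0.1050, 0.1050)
B > A > C

Key insight: Entropy is maximized by uniform distributions and minimized by concentrated distributions.

- Uniform distributions have maximum entropy log₂(3) = 1.5850 bits
- The more "peaked" or concentrated a distribution, the lower its entropy

Entropies:
  H(A) = 1.5064 bits
  H(B) = 1.5850 bits
  H(C) = 0.9515 bits

Ranking: B > A > C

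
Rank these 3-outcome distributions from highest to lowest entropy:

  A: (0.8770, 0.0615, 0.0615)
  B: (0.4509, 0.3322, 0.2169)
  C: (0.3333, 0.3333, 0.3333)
C > B > A

Key insight: Entropy is maximized by uniform distributions and minimized by concentrated distributions.

- Uniform distributions have maximum entropy log₂(3) = 1.5850 bits
- The more "peaked" or concentrated a distribution, the lower its entropy

Entropies:
  H(A) = 0.6609 bits
  H(B) = 1.5245 bits
  H(C) = 1.5850 bits

Ranking: C > B > A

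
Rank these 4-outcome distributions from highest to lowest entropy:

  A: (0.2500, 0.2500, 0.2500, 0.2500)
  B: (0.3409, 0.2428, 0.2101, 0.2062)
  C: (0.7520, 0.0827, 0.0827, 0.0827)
A > B > C

Key insight: Entropy is maximized by uniform distributions and minimized by concentrated distributions.

- Uniform distributions have maximum entropy log₂(4) = 2.0000 bits
- The more "peaked" or concentrated a distribution, the lower its entropy

Entropies:
  H(A) = 2.0000 bits
  H(B) = 1.9677 bits
  H(C) = 1.2012 bits

Ranking: A > B > C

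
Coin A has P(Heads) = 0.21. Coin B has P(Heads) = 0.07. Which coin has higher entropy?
A

For binary distributions, entropy is maximized at p=0.5 and decreases as p moves toward 0 or 1.

H(A) = H(0.21) = 0.7415 bits
H(B) = H(0.07) = 0.3659 bits

Distribution A (p=0.21) is closer to uniform (p=0.5), so it has higher entropy.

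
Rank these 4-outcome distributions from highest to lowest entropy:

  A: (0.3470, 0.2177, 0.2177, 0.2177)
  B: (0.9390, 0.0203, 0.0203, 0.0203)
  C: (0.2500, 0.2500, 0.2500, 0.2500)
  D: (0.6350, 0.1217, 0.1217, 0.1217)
C > A > D > B

Key insight: Entropy is maximized by uniform distributions and minimized by concentrated distributions.

Entropies:
  H(A) = 1.9663 bits
  H(B) = 0.4281 bits
  H(C) = 2.0000 bits
  H(D) = 1.5253 bits

Ranking: C > A > D > B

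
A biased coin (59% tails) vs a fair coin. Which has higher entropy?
Fair coin

The fair coin is uniform (p=0.5), maximizing binary entropy at 1 bit. The biased coin has H(0.59) ≈ 0.977 bits — its outcome is more predictable, so its entropy is lower.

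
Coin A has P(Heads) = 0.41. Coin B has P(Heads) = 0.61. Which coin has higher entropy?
A

For binary distributions, entropy is maximized at p=0.5 and decreases as p moves toward 0 or 1.

H(A) = H(0.41) = 0.9765 bits
H(B) = H(0.61) = 0.9648 bits

Distribution A (p=0.41) is closer to uniform (p=0.5), so it has higher entropy.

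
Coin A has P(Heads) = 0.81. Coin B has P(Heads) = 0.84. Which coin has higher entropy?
A

For binary distributions, entropy is maximized at p=0.5 and decreases as p moves toward 0 or 1.

H(A) = H(0.81) = 0.7015 bits
H(B) = H(0.84) = 0.6343 bits

Distribution A (p=0.81) is closer to uniform (p=0.5), so it has higher entropy.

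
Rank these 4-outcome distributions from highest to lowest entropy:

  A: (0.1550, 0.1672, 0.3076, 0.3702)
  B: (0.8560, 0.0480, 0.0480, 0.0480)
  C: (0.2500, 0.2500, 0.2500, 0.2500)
C > A > B

Key insight: Entropy is maximized by uniform distributions and minimized by concentrated distributions.

- Uniform distributions have maximum entropy log₂(4) = 2.0000 bits
- The more "peaked" or concentrated a distribution, the lower its entropy

Entropies:
  H(A) = 1.9023 bits
  H(B) = 0.8229 bits
  H(C) = 2.0000 bits

Ranking: C > A > B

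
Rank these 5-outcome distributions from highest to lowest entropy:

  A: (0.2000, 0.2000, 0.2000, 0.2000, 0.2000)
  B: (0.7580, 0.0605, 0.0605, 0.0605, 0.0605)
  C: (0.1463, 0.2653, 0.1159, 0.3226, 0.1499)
A > C > B

Key insight: Entropy is maximized by uniform distributions and minimized by concentrated distributions.

- Uniform distributions have maximum entropy log₂(5) = 2.3219 bits
- The more "peaked" or concentrated a distribution, the lower its entropy

Entropies:
  H(A) = 2.3219 bits
  H(B) = 1.2824 bits
  H(C) = 2.2108 bits

Ranking: A > C > B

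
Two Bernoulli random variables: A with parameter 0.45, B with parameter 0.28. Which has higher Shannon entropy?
A

For binary distributions, entropy is maximized at p=0.5 and decreases as p moves toward 0 or 1.

H(A) = H(0.45) = 0.9928 bits
H(B) = H(0.28) = 0.8555 bits

Distribution A (p=0.45) is closer to uniform (p=0.5), so it has higher entropy.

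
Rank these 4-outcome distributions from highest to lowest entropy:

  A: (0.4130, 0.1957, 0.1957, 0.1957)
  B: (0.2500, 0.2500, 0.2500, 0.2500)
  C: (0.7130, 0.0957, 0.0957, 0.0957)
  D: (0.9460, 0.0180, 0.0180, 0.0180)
B > A > C > D

Key insight: Entropy is maximized by uniform distributions and minimized by concentrated distributions.

Entropies:
  H(A) = 1.9084 bits
  H(B) = 2.0000 bits
  H(C) = 1.3197 bits
  H(D) = 0.3887 bits

Ranking: B > A > C > D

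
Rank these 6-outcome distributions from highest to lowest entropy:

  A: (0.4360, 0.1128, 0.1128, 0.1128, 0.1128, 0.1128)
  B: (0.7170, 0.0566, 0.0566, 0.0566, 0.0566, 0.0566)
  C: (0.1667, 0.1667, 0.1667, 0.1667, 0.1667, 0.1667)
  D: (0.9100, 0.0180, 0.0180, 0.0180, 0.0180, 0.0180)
C > A > B > D

Key insight: Entropy is maximized by uniform distributions and minimized by concentrated distributions.

Entropies:
  H(A) = 2.2977 bits
  H(B) = 1.5166 bits
  H(C) = 2.5850 bits
  H(D) = 0.6454 bits

Ranking: C > A > B > D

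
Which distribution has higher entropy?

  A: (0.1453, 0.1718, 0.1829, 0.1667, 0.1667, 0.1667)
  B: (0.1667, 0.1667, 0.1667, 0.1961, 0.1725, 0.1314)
A

Both distributions are close to uniform, making this a harder comparison.

H(A) = 2.5817 bits
H(B) = 2.5755 bits

The distribution closer to uniform has higher entropy.
Answer: A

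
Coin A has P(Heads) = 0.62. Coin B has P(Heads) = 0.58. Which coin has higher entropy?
B

For binary distributions, entropy is maximized at p=0.5 and decreases as p moves toward 0 or 1.

H(A) = H(0.62) = 0.9580 bits
H(B) = H(0.58) = 0.9815 bits

Distribution B (p=0.58) is closer to uniform (p=0.5), so it has higher entropy.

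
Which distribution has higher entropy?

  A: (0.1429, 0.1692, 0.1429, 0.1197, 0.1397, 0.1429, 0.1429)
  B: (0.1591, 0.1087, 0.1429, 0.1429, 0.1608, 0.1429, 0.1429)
A

Both distributions are close to uniform, making this a harder comparison.

H(A) = 2.8011 bits
H(B) = 2.7981 bits

The distribution closer to uniform has higher entropy.
Answer: A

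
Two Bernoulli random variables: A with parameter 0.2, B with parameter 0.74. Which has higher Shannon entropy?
B

For binary distributions, entropy is maximized at p=0.5 and decreases as p moves toward 0 or 1.

H(A) = H(0.2) = 0.7219 bits
H(B) = H(0.74) = 0.8267 bits

Distribution B (p=0.74) is closer to uniform (p=0.5), so it has higher entropy.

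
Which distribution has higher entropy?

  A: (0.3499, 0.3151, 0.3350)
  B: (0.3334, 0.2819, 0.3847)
A

Both distributions are close to uniform, making this a harder comparison.

H(A) = 1.5836 bits
H(B) = 1.5735 bits

The distribution closer to uniform has higher entropy.
Answer: A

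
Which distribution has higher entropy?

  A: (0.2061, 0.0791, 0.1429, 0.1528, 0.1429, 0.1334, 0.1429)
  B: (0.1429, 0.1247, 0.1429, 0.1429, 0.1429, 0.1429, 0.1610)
B

Both distributions are close to uniform, making this a harder comparison.

H(A) = 2.7642 bits
H(B) = 2.8040 bits

The distribution closer to uniform has higher entropy.
Answer: B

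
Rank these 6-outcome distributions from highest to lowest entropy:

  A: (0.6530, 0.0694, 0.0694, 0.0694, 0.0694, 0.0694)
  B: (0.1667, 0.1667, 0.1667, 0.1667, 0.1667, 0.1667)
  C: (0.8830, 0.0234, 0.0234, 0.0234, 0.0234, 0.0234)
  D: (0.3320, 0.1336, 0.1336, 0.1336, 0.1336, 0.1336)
B > D > A > C

Key insight: Entropy is maximized by uniform distributions and minimized by concentrated distributions.

Entropies:
  H(A) = 1.7371 bits
  H(B) = 2.5850 bits
  H(C) = 0.7923 bits
  H(D) = 2.4680 bits

Ranking: B > D > A > C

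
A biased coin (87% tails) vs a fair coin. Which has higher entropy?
Fair coin

The fair coin is uniform (p=0.5), maximizing binary entropy at 1 bit. The biased coin has H(0.87) ≈ 0.557 bits — its outcome is more predictable, so its entropy is lower.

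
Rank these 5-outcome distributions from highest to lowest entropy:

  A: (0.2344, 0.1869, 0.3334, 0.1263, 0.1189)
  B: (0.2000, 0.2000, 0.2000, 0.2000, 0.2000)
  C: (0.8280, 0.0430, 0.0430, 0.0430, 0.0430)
B > A > C

Key insight: Entropy is maximized by uniform distributions and minimized by concentrated distributions.

- Uniform distributions have maximum entropy log₂(5) = 2.3219 bits
- The more "peaked" or concentrated a distribution, the lower its entropy

Entropies:
  H(A) = 2.2135 bits
  H(B) = 2.3219 bits
  H(C) = 1.0063 bits

Ranking: B > A > C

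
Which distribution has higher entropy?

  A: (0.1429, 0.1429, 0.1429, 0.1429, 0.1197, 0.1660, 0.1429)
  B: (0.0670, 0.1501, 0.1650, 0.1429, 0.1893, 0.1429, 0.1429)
A

Both distributions are close to uniform, making this a harder comparison.

H(A) = 2.8019 bits
H(B) = 2.7587 bits

The distribution closer to uniform has higher entropy.
Answer: A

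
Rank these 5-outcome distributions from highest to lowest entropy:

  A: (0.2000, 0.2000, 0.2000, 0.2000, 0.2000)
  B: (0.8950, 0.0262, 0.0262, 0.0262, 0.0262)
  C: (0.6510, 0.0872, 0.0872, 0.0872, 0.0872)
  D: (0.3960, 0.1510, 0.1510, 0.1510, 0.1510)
A > D > C > B

Key insight: Entropy is maximized by uniform distributions and minimized by concentrated distributions.

Entropies:
  H(A) = 2.3219 bits
  H(B) = 0.6946 bits
  H(C) = 1.6312 bits
  H(D) = 2.1766 bits

Ranking: A > D > C > B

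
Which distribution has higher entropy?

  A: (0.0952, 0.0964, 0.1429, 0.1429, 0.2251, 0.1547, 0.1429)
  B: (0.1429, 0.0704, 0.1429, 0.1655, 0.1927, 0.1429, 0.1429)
B

Both distributions are close to uniform, making this a harder comparison.

H(A) = 2.7523 bits
H(B) = 2.7609 bits

The distribution closer to uniform has higher entropy.
Answer: B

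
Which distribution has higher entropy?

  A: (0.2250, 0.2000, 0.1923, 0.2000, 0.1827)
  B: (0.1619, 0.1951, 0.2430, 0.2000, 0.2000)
A

Both distributions are close to uniform, making this a harder comparison.

H(A) = 2.3184 bits
H(B) = 2.3100 bits

The distribution closer to uniform has higher entropy.
Answer: A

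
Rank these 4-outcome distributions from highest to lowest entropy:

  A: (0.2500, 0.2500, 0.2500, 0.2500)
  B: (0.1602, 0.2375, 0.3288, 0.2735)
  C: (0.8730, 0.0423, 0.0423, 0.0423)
A > B > C

Key insight: Entropy is maximized by uniform distributions and minimized by concentrated distributions.

- Uniform distributions have maximum entropy log₂(4) = 2.0000 bits
- The more "peaked" or concentrated a distribution, the lower its entropy

Entropies:
  H(A) = 2.0000 bits
  H(B) = 1.9550 bits
  H(C) = 0.7504 bits

Ranking: A > B > C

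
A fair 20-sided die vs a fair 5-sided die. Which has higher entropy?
20-sided die

Both are uniform distributions; for uniform over n outcomes, H = log₂(n). H(20-sided) = log₂(20) = 4.322 bits and H(5-sided) = log₂(5) = 2.322 bits. More outcomes in a uniform distribution means higher entropy.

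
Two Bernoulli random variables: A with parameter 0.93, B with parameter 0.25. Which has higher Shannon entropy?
B

For binary distributions, entropy is maximized at p=0.5 and decreases as p moves toward 0 or 1.

H(A) = H(0.93) = 0.3659 bits
H(B) = H(0.25) = 0.8113 bits

Distribution B (p=0.25) is closer to uniform (p=0.5), so it has higher entropy.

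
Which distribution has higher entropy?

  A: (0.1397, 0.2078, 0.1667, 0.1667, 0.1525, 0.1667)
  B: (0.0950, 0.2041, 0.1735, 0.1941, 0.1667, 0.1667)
A

Both distributions are close to uniform, making this a harder comparison.

H(A) = 2.5739 bits
H(B) = 2.5497 bits

The distribution closer to uniform has higher entropy.
Answer: A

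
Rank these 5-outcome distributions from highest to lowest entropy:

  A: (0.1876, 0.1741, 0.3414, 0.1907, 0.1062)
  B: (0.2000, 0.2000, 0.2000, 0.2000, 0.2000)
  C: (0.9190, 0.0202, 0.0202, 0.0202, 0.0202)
B > A > C

Key insight: Entropy is maximized by uniform distributions and minimized by concentrated distributions.

- Uniform distributions have maximum entropy log₂(5) = 2.3219 bits
- The more "peaked" or concentrated a distribution, the lower its entropy

Entropies:
  H(A) = 2.2207 bits
  H(B) = 2.3219 bits
  H(C) = 0.5677 bits

Ranking: B > A > C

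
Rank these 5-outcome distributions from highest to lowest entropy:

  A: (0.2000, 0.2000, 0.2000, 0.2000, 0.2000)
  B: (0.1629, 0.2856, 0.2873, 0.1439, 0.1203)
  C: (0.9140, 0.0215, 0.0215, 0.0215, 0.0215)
A > B > C

Key insight: Entropy is maximized by uniform distributions and minimized by concentrated distributions.

- Uniform distributions have maximum entropy log₂(5) = 2.3219 bits
- The more "peaked" or concentrated a distribution, the lower its entropy

Entropies:
  H(A) = 2.3219 bits
  H(B) = 2.2298 bits
  H(C) = 0.5950 bits

Ranking: A > B > C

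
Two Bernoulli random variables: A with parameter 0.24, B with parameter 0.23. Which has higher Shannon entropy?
A

For binary distributions, entropy is maximized at p=0.5 and decreases as p moves toward 0 or 1.

H(A) = H(0.24) = 0.7950 bits
H(B) = H(0.23) = 0.7780 bits

Distribution A (p=0.24) is closer to uniform (p=0.5), so it has higher entropy.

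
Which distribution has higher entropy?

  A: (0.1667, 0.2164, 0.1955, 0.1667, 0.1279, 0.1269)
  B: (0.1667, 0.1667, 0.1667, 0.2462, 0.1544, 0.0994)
A

Both distributions are close to uniform, making this a harder comparison.

H(A) = 2.5572 bits
H(B) = 2.5375 bits

The distribution closer to uniform has higher entropy.
Answer: A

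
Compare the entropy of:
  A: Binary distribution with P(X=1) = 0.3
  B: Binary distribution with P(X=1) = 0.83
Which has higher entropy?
A

For binary distributions, entropy is maximized at p=0.5 and decreases as p moves toward 0 or 1.

H(A) = H(0.3) = 0.8813 bits
H(B) = H(0.83) = 0.6577 bits

Distribution A (p=0.3) is closer to uniform (p=0.5), so it has higher entropy.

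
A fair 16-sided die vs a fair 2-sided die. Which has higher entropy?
16-sided die

Both are uniform distributions; for uniform over n outcomes, H = log₂(n). H(16-sided) = log₂(16) = 4.000 bits and H(2-sided) = log₂(2) = 1.000 bits. More outcomes in a uniform distribution means higher entropy.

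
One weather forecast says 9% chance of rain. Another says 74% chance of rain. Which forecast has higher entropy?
74% forecast

Treat each forecast as a Bernoulli distribution. Binary entropy is maximized at p=0.5 and falls off symmetrically toward 0 or 1. The 74% forecast is closer to 50%, so it is more uncertain. H(9%) ≈ 0.436 bits, H(74%) ≈ 0.827 bits.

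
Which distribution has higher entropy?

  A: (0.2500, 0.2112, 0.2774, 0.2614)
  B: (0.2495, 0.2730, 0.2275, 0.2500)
B

Both distributions are close to uniform, making this a harder comparison.

H(A) = 1.9929 bits
H(B) = 1.9970 bits

The distribution closer to uniform has higher entropy.
Answer: B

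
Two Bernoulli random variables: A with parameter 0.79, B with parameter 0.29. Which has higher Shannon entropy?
B

For binary distributions, entropy is maximized at p=0.5 and decreases as p moves toward 0 or 1.

H(A) = H(0.79) = 0.7415 bits
H(B) = H(0.29) = 0.8687 bits

Distribution B (p=0.29) is closer to uniform (p=0.5), so it has higher entropy.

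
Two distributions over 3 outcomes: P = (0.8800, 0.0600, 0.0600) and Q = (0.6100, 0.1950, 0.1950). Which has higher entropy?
Q

P is highly concentrated on one outcome (88%), making it nearly deterministic. Q spreads its mass more evenly (max 61%). The more spread-out distribution has higher entropy: H(P) ≈ 0.649 bits, H(Q) ≈ 1.355 bits.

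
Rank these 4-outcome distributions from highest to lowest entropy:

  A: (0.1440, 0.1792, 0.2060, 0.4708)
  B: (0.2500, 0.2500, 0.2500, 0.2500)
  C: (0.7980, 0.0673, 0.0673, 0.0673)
B > A > C

Key insight: Entropy is maximized by uniform distributions and minimized by concentrated distributions.

- Uniform distributions have maximum entropy log₂(4) = 2.0000 bits
- The more "peaked" or concentrated a distribution, the lower its entropy

Entropies:
  H(A) = 1.8283 bits
  H(B) = 2.0000 bits
  H(C) = 1.0461 bits

Ranking: B > A > C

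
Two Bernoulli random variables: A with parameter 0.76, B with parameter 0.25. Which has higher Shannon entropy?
B

For binary distributions, entropy is maximized at p=0.5 and decreases as p moves toward 0 or 1.

H(A) = H(0.76) = 0.7950 bits
H(B) = H(0.25) = 0.8113 bits

Distribution B (p=0.25) is closer to uniform (p=0.5), so it has higher entropy.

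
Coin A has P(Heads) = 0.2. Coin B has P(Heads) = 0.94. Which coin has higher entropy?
A

For binary distributions, entropy is maximized at p=0.5 and decreases as p moves toward 0 or 1.

H(A) = H(0.2) = 0.7219 bits
H(B) = H(0.94) = 0.3274 bits

Distribution A (p=0.2) is closer to uniform (p=0.5), so it has higher entropy.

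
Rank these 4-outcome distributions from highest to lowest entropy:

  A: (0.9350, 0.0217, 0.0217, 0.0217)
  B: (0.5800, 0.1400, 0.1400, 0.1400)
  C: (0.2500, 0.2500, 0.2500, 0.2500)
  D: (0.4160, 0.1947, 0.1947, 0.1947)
C > D > B > A

Key insight: Entropy is maximized by uniform distributions and minimized by concentrated distributions.

Entropies:
  H(A) = 0.4500 bits
  H(B) = 1.6471 bits
  H(C) = 2.0000 bits
  H(D) = 1.9052 bits

Ranking: C > D > B > A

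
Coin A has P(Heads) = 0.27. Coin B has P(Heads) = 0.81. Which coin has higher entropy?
A

For binary distributions, entropy is maximized at p=0.5 and decreases as p moves toward 0 or 1.

H(A) = H(0.27) = 0.8415 bits
H(B) = H(0.81) = 0.7015 bits

Distribution A (p=0.27) is closer to uniform (p=0.5), so it has higher entropy.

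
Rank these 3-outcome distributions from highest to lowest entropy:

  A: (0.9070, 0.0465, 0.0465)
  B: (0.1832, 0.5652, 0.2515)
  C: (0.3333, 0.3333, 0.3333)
C > B > A

Key insight: Entropy is maximized by uniform distributions and minimized by concentrated distributions.

- Uniform distributions have maximum entropy log₂(3) = 1.5850 bits
- The more "peaked" or concentrated a distribution, the lower its entropy

Entropies:
  H(A) = 0.5394 bits
  H(B) = 1.4147 bits
  H(C) = 1.5850 bits

Ranking: C > B > A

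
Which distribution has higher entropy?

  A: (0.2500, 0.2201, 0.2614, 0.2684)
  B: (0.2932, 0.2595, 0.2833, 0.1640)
A

Both distributions are close to uniform, making this a harder comparison.

H(A) = 1.9960 bits
H(B) = 1.9673 bits

The distribution closer to uniform has higher entropy.
Answer: A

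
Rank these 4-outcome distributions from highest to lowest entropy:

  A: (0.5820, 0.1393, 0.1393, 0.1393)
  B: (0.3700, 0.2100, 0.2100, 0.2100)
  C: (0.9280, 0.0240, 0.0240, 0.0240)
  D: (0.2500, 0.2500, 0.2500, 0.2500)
D > B > A > C

Key insight: Entropy is maximized by uniform distributions and minimized by concentrated distributions.

Entropies:
  H(A) = 1.6430 bits
  H(B) = 1.9492 bits
  H(C) = 0.4875 bits
  H(D) = 2.0000 bits

Ranking: D > B > A > C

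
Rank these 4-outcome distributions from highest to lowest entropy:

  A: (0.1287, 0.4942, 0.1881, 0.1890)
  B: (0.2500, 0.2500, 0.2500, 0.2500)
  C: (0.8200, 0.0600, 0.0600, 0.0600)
B > A > C

Key insight: Entropy is maximized by uniform distributions and minimized by concentrated distributions.

- Uniform distributions have maximum entropy log₂(4) = 2.0000 bits
- The more "peaked" or concentrated a distribution, the lower its entropy

Entropies:
  H(A) = 1.7909 bits
  H(B) = 2.0000 bits
  H(C) = 0.9654 bits

Ranking: B > A > C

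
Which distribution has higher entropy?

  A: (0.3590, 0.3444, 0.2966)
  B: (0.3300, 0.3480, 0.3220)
B

Both distributions are close to uniform, making this a harder comparison.

H(A) = 1.5803 bits
H(B) = 1.5842 bits

The distribution closer to uniform has higher entropy.
Answer: B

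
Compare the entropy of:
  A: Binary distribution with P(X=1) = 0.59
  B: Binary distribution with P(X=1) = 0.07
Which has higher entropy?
A

For binary distributions, entropy is maximized at p=0.5 and decreases as p moves toward 0 or 1.

H(A) = H(0.59) = 0.9765 bits
H(B) = H(0.07) = 0.3659 bits

Distribution A (p=0.59) is closer to uniform (p=0.5), so it has higher entropy.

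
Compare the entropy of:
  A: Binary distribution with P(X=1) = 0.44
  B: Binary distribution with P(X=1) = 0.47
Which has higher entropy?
B

For binary distributions, entropy is maximized at p=0.5 and decreases as p moves toward 0 or 1.

H(A) = H(0.44) = 0.9896 bits
H(B) = H(0.47) = 0.9974 bits

Distribution B (p=0.47) is closer to uniform (p=0.5), so it has higher entropy.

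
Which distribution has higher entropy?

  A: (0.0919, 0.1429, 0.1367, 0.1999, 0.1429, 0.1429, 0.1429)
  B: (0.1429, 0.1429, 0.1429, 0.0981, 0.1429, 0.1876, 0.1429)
B

Both distributions are close to uniform, making this a harder comparison.

H(A) = 2.7775 bits
H(B) = 2.7868 bits

The distribution closer to uniform has higher entropy.
Answer: B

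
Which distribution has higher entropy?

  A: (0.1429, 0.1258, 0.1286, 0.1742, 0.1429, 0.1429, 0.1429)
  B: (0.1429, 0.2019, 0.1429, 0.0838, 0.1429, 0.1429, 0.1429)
A

Both distributions are close to uniform, making this a harder comparison.

H(A) = 2.8001 bits
H(B) = 2.7711 bits

The distribution closer to uniform has higher entropy.
Answer: A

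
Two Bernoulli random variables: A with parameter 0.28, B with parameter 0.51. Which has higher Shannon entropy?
B

For binary distributions, entropy is maximized at p=0.5 and decreases as p moves toward 0 or 1.

H(A) = H(0.28) = 0.8555 bits
H(B) = H(0.51) = 0.9997 bits

Distribution B (p=0.51) is closer to uniform (p=0.5), so it has higher entropy.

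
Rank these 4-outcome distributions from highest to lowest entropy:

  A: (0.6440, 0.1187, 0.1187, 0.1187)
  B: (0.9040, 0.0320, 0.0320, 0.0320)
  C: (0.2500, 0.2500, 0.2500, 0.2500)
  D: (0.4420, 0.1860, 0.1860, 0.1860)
C > D > A > B

Key insight: Entropy is maximized by uniform distributions and minimized by concentrated distributions.

Entropies:
  H(A) = 1.5036 bits
  H(B) = 0.6083 bits
  H(C) = 2.0000 bits
  H(D) = 1.8747 bits

Ranking: C > D > A > B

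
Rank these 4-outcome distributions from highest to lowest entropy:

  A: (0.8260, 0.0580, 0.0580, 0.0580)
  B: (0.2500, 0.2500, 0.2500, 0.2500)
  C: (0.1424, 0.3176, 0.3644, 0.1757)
B > C > A

Key insight: Entropy is maximized by uniform distributions and minimized by concentrated distributions.

- Uniform distributions have maximum entropy log₂(4) = 2.0000 bits
- The more "peaked" or concentrated a distribution, the lower its entropy

Entropies:
  H(A) = 0.9426 bits
  H(B) = 2.0000 bits
  H(C) = 1.8974 bits

Ranking: B > C > A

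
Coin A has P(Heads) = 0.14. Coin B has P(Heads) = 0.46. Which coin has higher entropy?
B

For binary distributions, entropy is maximized at p=0.5 and decreases as p moves toward 0 or 1.

H(A) = H(0.14) = 0.5842 bits
H(B) = H(0.46) = 0.9954 bits

Distribution B (p=0.46) is closer to uniform (p=0.5), so it has higher entropy.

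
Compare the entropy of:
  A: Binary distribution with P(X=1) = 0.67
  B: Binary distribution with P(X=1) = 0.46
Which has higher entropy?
B

For binary distributions, entropy is maximized at p=0.5 and decreases as p moves toward 0 or 1.

H(A) = H(0.67) = 0.9149 bits
H(B) = H(0.46) = 0.9954 bits

Distribution B (p=0.46) is closer to uniform (p=0.5), so it has higher entropy.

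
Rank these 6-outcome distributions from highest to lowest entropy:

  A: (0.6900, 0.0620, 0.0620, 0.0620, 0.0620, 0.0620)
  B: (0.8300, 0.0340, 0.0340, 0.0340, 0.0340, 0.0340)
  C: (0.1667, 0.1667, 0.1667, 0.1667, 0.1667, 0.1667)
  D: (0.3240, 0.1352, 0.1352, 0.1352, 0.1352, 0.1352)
C > D > A > B

Key insight: Entropy is maximized by uniform distributions and minimized by concentrated distributions.

Entropies:
  H(A) = 1.6130 bits
  H(B) = 1.0524 bits
  H(C) = 2.5850 bits
  H(D) = 2.4783 bits

Ranking: C > D > A > B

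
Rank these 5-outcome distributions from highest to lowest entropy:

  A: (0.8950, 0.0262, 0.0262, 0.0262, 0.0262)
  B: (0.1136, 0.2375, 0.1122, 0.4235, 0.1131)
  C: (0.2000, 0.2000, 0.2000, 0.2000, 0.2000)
C > B > A

Key insight: Entropy is maximized by uniform distributions and minimized by concentrated distributions.

- Uniform distributions have maximum entropy log₂(5) = 2.3219 bits
- The more "peaked" or concentrated a distribution, the lower its entropy

Entropies:
  H(A) = 0.6946 bits
  H(B) = 2.0839 bits
  H(C) = 2.3219 bits

Ranking: C > B > A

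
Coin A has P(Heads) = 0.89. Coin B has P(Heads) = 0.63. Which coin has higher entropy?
B

For binary distributions, entropy is maximized at p=0.5 and decreases as p moves toward 0 or 1.

H(A) = H(0.89) = 0.4999 bits
H(B) = H(0.63) = 0.9507 bits

Distribution B (p=0.63) is closer to uniform (p=0.5), so it has higher entropy.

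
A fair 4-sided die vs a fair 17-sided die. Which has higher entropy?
17-sided die

Both are uniform distributions; for uniform over n outcomes, H = log₂(n). H(4-sided) = log₂(4) = 2.000 bits and H(17-sided) = log₂(17) = 4.087 bits. More outcomes in a uniform distribution means higher entropy.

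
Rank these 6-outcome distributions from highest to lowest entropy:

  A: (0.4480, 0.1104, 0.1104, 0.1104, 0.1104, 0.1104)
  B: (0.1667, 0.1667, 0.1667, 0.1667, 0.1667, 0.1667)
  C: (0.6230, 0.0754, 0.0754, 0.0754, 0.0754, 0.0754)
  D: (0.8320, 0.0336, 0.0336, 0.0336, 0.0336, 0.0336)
B > A > C > D

Key insight: Entropy is maximized by uniform distributions and minimized by concentrated distributions.

Entropies:
  H(A) = 2.2739 bits
  H(B) = 2.5850 bits
  H(C) = 1.8313 bits
  H(D) = 1.0432 bits

Ranking: B > A > C > D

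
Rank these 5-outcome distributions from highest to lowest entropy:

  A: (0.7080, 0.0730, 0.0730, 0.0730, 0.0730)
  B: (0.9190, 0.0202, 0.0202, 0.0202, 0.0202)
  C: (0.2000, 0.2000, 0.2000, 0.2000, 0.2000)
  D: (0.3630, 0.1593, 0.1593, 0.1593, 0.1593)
C > D > A > B

Key insight: Entropy is maximized by uniform distributions and minimized by concentrated distributions.

Entropies:
  H(A) = 1.4553 bits
  H(B) = 0.5677 bits
  H(C) = 2.3219 bits
  H(D) = 2.2191 bits

Ranking: C > D > A > B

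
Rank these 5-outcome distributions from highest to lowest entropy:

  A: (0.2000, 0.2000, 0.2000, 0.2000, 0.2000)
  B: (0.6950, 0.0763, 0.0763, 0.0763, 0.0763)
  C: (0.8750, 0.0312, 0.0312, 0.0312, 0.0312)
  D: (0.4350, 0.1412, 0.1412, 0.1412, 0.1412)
A > D > B > C

Key insight: Entropy is maximized by uniform distributions and minimized by concentrated distributions.

Entropies:
  H(A) = 2.3219 bits
  H(B) = 1.4973 bits
  H(C) = 0.7936 bits
  H(D) = 2.1178 bits

Ranking: A > D > B > C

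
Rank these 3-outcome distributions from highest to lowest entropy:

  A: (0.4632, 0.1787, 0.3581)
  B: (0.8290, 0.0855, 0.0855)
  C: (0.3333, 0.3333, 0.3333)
C > A > B

Key insight: Entropy is maximized by uniform distributions and minimized by concentrated distributions.

- Uniform distributions have maximum entropy log₂(3) = 1.5850 bits
- The more "peaked" or concentrated a distribution, the lower its entropy

Entropies:
  H(A) = 1.4888 bits
  H(B) = 0.8310 bits
  H(C) = 1.5850 bits

Ranking: C > A > B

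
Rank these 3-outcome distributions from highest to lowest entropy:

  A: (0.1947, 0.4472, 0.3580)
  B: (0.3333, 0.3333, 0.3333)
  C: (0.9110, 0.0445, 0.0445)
B > A > C

Key insight: Entropy is maximized by uniform distributions and minimized by concentrated distributions.

- Uniform distributions have maximum entropy log₂(3) = 1.5850 bits
- The more "peaked" or concentrated a distribution, the lower its entropy

Entropies:
  H(A) = 1.5094 bits
  H(B) = 1.5850 bits
  H(C) = 0.5221 bits

Ranking: B > A > C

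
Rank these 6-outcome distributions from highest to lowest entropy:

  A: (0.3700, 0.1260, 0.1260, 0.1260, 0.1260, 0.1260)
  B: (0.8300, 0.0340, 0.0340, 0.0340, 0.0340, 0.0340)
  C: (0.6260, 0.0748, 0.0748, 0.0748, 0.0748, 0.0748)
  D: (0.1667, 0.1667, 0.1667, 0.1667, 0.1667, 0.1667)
D > A > C > B

Key insight: Entropy is maximized by uniform distributions and minimized by concentrated distributions.

Entropies:
  H(A) = 2.4135 bits
  H(B) = 1.0524 bits
  H(C) = 1.8221 bits
  H(D) = 2.5850 bits

Ranking: D > A > C > B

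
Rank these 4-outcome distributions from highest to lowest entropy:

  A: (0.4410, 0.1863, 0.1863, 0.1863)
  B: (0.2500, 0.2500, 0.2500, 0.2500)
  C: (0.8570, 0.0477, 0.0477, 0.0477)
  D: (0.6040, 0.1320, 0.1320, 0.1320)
B > A > D > C

Key insight: Entropy is maximized by uniform distributions and minimized by concentrated distributions.

Entropies:
  H(A) = 1.8759 bits
  H(B) = 2.0000 bits
  H(C) = 0.8187 bits
  H(D) = 1.5962 bits

Ranking: B > A > D > C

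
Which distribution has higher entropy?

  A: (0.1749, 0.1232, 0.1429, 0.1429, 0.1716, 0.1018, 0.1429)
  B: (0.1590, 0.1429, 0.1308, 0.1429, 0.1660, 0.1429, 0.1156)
B

Both distributions are close to uniform, making this a harder comparison.

H(A) = 2.7871 bits
H(B) = 2.7987 bits

The distribution closer to uniform has higher entropy.
Answer: B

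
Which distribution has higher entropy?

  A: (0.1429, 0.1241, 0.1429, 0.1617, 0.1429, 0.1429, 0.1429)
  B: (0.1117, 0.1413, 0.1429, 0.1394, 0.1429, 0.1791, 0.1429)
A

Both distributions are close to uniform, making this a harder comparison.

H(A) = 2.8038 bits
H(B) = 2.7958 bits

The distribution closer to uniform has higher entropy.
Answer: A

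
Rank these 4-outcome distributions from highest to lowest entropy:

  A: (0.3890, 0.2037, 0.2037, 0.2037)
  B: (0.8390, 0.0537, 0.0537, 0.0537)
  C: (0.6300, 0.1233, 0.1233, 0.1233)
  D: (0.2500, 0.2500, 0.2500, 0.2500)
D > A > C > B

Key insight: Entropy is maximized by uniform distributions and minimized by concentrated distributions.

Entropies:
  H(A) = 1.9326 bits
  H(B) = 0.8919 bits
  H(C) = 1.5371 bits
  H(D) = 2.0000 bits

Ranking: D > A > C > B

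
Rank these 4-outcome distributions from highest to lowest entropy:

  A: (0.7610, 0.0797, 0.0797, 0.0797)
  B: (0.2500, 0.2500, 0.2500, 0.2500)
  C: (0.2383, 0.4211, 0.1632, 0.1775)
B > C > A

Key insight: Entropy is maximized by uniform distributions and minimized by concentrated distributions.

- Uniform distributions have maximum entropy log₂(4) = 2.0000 bits
- The more "peaked" or concentrated a distribution, the lower its entropy

Entropies:
  H(A) = 1.1722 bits
  H(B) = 2.0000 bits
  H(C) = 1.8880 bits

Ranking: B > C > A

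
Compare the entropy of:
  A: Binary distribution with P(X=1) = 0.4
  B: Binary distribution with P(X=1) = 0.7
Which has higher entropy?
A

For binary distributions, entropy is maximized at p=0.5 and decreases as p moves toward 0 or 1.

H(A) = H(0.4) = 0.9710 bits
H(B) = H(0.7) = 0.8813 bits

Distribution A (p=0.4) is closer to uniform (p=0.5), so it has higher entropy.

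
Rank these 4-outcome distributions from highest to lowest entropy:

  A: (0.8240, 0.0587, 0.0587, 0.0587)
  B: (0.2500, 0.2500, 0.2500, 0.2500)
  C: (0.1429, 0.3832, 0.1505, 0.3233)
B > C > A

Key insight: Entropy is maximized by uniform distributions and minimized by concentrated distributions.

- Uniform distributions have maximum entropy log₂(4) = 2.0000 bits
- The more "peaked" or concentrated a distribution, the lower its entropy

Entropies:
  H(A) = 0.9502 bits
  H(B) = 2.0000 bits
  H(C) = 1.8693 bits

Ranking: B > C > A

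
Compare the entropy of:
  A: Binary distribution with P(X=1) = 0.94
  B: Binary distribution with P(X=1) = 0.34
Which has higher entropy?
B

For binary distributions, entropy is maximized at p=0.5 and decreases as p moves toward 0 or 1.

H(A) = H(0.94) = 0.3274 bits
H(B) = H(0.34) = 0.9248 bits

Distribution B (p=0.34) is closer to uniform (p=0.5), so it has higher entropy.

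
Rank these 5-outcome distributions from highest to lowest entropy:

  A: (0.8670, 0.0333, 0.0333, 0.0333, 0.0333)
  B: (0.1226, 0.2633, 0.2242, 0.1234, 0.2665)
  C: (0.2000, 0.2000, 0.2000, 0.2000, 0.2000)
C > B > A

Key insight: Entropy is maximized by uniform distributions and minimized by concentrated distributions.

- Uniform distributions have maximum entropy log₂(5) = 2.3219 bits
- The more "peaked" or concentrated a distribution, the lower its entropy

Entropies:
  H(A) = 0.8316 bits
  H(B) = 2.2426 bits
  H(C) = 2.3219 bits

Ranking: C > B > A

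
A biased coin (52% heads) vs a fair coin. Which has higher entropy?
Fair coin

The fair coin is uniform (p=0.5), maximizing binary entropy at 1 bit. The biased coin has H(0.52) ≈ 0.999 bits — its outcome is more predictable, so its entropy is lower.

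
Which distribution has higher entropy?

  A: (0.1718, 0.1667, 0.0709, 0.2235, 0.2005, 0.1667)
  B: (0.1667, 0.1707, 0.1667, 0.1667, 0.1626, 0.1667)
B

Both distributions are close to uniform, making this a harder comparison.

H(A) = 2.5168 bits
H(B) = 2.5848 bits

The distribution closer to uniform has higher entropy.
Answer: B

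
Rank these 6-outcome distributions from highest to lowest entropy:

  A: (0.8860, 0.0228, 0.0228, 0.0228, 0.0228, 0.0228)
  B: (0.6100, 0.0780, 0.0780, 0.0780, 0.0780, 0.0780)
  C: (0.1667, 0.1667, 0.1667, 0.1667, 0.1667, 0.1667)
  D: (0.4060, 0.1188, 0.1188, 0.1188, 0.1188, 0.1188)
C > D > B > A

Key insight: Entropy is maximized by uniform distributions and minimized by concentrated distributions.

Entropies:
  H(A) = 0.7766 bits
  H(B) = 1.8704 bits
  H(C) = 2.5850 bits
  H(D) = 2.3536 bits

Ranking: C > D > B > A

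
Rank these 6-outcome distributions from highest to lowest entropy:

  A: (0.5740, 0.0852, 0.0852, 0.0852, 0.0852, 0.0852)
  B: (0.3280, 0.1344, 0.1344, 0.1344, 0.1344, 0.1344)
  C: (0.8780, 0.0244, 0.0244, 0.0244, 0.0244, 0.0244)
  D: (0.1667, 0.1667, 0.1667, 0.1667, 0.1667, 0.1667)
D > B > A > C

Key insight: Entropy is maximized by uniform distributions and minimized by concentrated distributions.

Entropies:
  H(A) = 1.9733 bits
  H(B) = 2.4732 bits
  H(C) = 0.8184 bits
  H(D) = 2.5850 bits

Ranking: D > B > A > C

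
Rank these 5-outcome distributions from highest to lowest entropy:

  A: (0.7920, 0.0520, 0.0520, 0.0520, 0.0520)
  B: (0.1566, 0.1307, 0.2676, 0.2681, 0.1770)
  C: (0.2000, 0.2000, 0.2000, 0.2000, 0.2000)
C > B > A

Key insight: Entropy is maximized by uniform distributions and minimized by concentrated distributions.

- Uniform distributions have maximum entropy log₂(5) = 2.3219 bits
- The more "peaked" or concentrated a distribution, the lower its entropy

Entropies:
  H(A) = 1.1536 bits
  H(B) = 2.2628 bits
  H(C) = 2.3219 bits

Ranking: C > B > A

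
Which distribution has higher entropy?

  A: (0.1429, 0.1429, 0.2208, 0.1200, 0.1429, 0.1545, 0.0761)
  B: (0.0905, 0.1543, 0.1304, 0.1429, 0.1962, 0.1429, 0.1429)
B

Both distributions are close to uniform, making this a harder comparison.

H(A) = 2.7504 bits
H(B) = 2.7771 bits

The distribution closer to uniform has higher entropy.
Answer: B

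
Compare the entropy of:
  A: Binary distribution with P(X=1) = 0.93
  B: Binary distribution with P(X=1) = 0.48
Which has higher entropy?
B

For binary distributions, entropy is maximized at p=0.5 and decreases as p moves toward 0 or 1.

H(A) = H(0.93) = 0.3659 bits
H(B) = H(0.48) = 0.9988 bits

Distribution B (p=0.48) is closer to uniform (p=0.5), so it has higher entropy.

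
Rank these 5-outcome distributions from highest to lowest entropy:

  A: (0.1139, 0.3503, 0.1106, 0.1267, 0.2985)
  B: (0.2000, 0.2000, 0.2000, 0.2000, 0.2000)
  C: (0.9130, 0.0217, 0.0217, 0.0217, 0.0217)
B > A > C

Key insight: Entropy is maximized by uniform distributions and minimized by concentrated distributions.

- Uniform distributions have maximum entropy log₂(5) = 2.3219 bits
- The more "peaked" or concentrated a distribution, the lower its entropy

Entropies:
  H(A) = 2.1368 bits
  H(B) = 2.3219 bits
  H(C) = 0.6004 bits

Ranking: B > A > C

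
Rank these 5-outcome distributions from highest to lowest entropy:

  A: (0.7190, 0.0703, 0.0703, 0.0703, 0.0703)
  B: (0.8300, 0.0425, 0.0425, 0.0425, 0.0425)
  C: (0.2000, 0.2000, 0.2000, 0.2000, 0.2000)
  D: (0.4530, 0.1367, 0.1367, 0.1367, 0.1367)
C > D > A > B

Key insight: Entropy is maximized by uniform distributions and minimized by concentrated distributions.

Entropies:
  H(A) = 1.4188 bits
  H(B) = 0.9977 bits
  H(C) = 2.3219 bits
  H(D) = 2.0876 bits

Ranking: C > D > A > B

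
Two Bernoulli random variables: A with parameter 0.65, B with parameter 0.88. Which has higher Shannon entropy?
A

For binary distributions, entropy is maximized at p=0.5 and decreases as p moves toward 0 or 1.

H(A) = H(0.65) = 0.9341 bits
H(B) = H(0.88) = 0.5294 bits

Distribution A (p=0.65) is closer to uniform (p=0.5), so it has higher entropy.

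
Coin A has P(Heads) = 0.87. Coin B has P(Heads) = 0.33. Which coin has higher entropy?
B

For binary distributions, entropy is maximized at p=0.5 and decreases as p moves toward 0 or 1.

H(A) = H(0.87) = 0.5574 bits
H(B) = H(0.33) = 0.9149 bits

Distribution B (p=0.33) is closer to uniform (p=0.5), so it has higher entropy.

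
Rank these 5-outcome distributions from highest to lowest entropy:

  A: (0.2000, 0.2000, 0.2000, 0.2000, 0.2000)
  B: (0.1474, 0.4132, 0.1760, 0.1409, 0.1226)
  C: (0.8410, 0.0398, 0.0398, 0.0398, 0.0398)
A > B > C

Key insight: Entropy is maximized by uniform distributions and minimized by concentrated distributions.

- Uniform distributions have maximum entropy log₂(5) = 2.3219 bits
- The more "peaked" or concentrated a distribution, the lower its entropy

Entropies:
  H(A) = 2.3219 bits
  H(B) = 2.1447 bits
  H(C) = 0.9499 bits

Ranking: A > B > C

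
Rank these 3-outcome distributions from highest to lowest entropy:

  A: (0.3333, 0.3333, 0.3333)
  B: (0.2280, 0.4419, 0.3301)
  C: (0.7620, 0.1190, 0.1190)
A > B > C

Key insight: Entropy is maximized by uniform distributions and minimized by concentrated distributions.

- Uniform distributions have maximum entropy log₂(3) = 1.5850 bits
- The more "peaked" or concentrated a distribution, the lower its entropy

Entropies:
  H(A) = 1.5850 bits
  H(B) = 1.5348 bits
  H(C) = 1.0297 bits

Ranking: A > B > C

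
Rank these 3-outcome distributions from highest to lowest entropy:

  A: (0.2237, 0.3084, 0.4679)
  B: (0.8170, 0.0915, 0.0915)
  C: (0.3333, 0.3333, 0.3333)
C > A > B

Key insight: Entropy is maximized by uniform distributions and minimized by concentrated distributions.

- Uniform distributions have maximum entropy log₂(3) = 1.5850 bits
- The more "peaked" or concentrated a distribution, the lower its entropy

Entropies:
  H(A) = 1.5194 bits
  H(B) = 0.8696 bits
  H(C) = 1.5850 bits

Ranking: C > A > B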